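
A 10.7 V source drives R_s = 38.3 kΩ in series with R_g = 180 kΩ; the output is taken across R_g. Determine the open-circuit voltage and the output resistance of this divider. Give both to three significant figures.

V_th = 8.82 V, R_th = 31.6 kΩ

V_th is the open-circuit tap voltage: 10.7 × 180/(38.3 + 180) = 8.82 V.
With the supply zeroed, R_s and R_g appear in parallel from the tap: R_th = R_s‖R_g = (38.3 × 180)/218.3 = 31.6 kΩ.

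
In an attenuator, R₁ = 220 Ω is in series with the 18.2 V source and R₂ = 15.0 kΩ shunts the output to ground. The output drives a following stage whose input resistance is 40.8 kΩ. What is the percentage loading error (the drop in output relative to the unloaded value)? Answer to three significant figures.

The divider's output (Thévenin) resistance is R₁‖R₂ = 216.8 Ω.
Fractional drop under load = R_th/(R_th + R_L) = 216.8 / (216.8 + 40800) = 0.005286.
So the output falls by 0.529 %.

0.529 %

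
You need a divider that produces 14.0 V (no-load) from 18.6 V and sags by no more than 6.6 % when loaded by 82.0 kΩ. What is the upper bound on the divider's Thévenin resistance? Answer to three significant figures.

R_th ≤ 5.79 kΩ

Loading drop = R_th/(R_th + R_L) ≤ 0.0660, so R_th ≤ R_L · ε/(1−ε) = 82.0 kΩ × 0.0660/0.9340 = 5.79 kΩ.
(Any R1, R2 with R2/(R1+R2) = 0.753 and R1‖R2 ≤ 5.79 kΩ will meet the spec.)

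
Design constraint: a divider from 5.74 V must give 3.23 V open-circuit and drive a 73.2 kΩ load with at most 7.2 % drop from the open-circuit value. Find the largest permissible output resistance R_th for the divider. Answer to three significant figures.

R_th ≤ 5.68 kΩ

Loading drop = R_th/(R_th + R_L) ≤ 0.0720, so R_th ≤ R_L · ε/(1−ε) = 73.2 kΩ × 0.0720/0.9280 = 5.68 kΩ.
(Any R1, R2 with R2/(R1+R2) = 0.563 and R1‖R2 ≤ 5.68 kΩ will meet the spec.)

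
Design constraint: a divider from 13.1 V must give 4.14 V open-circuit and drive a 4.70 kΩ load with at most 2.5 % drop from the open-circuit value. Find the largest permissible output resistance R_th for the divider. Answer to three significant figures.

Loading drop = R_th/(R_th + R_L) ≤ 0.0250, so R_th ≤ R_L · ε/(1−ε) = 4.70 kΩ × 0.0250/0.9750 = 121 Ω.
(Any R1, R2 with R2/(R1+R2) = 0.316 and R1‖R2 ≤ 121 Ω will meet the spec.)

R_th ≤ 121 Ω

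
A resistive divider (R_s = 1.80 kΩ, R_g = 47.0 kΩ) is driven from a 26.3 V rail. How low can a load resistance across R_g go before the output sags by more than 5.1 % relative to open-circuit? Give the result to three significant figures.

Output resistance R_th = R_s‖R_g = (1.80 × 47.0)/48.80 = 1.734 kΩ.
The fractional drop is R_th/(R_th + R_L); requiring this ≤ 0.0510 gives R_L ≥ R_th(1/0.0510 − 1) = 1.734 × 18.61 = 32.3 kΩ.

R_L(min) ≈ 32.3 kΩ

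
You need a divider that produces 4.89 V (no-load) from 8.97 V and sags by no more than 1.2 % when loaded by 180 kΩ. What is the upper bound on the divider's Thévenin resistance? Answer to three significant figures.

R_th ≤ 2.19 kΩ

Loading drop = R_th/(R_th + R_L) ≤ 0.0120, so R_th ≤ R_L · ε/(1−ε) = 180 kΩ × 0.0120/0.9880 = 2.19 kΩ.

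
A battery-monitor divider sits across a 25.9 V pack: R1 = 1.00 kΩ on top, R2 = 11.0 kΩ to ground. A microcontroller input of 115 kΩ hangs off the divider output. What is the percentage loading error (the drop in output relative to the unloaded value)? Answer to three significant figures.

0.791 %

The divider's output (Thévenin) resistance is R1‖R2 = 0.9167 kΩ.
Fractional drop under load = R_th/(R_th + R_L) = 0.9167 / (0.9167 + 115) = 0.007908.
So the output falls by 0.791 %.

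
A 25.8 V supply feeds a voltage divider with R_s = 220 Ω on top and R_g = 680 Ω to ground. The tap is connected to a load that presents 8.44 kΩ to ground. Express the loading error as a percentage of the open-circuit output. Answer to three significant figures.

The divider's output (Thévenin) resistance is R_s‖R_g = 166.2 Ω.
Fractional drop under load = R_th/(R_th + R_L) = 166.2 / (166.2 + 8440) = 0.01931.
So the output falls by 1.93 %.

1.93 %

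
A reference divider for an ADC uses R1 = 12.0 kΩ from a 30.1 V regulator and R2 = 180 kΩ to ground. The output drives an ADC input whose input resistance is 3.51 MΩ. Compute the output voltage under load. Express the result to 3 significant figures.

V_out ≈ 28.1 V

The load sits in parallel with R2: R2‖R_L = (180 × 3510) / (180 + 3510) = 171.2 kΩ.
V_out = 30.1 × 171.2 / (12.0 + 171.2) = 30.1 × 171.2/183.2 = 28.1 V.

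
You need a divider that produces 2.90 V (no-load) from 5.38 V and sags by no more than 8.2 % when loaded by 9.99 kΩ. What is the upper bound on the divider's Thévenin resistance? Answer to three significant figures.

R_th ≤ 892 Ω

Loading drop = R_th/(R_th + R_L) ≤ 0.0820, so R_th ≤ R_L · ε/(1−ε) = 9.99 kΩ × 0.0820/0.9180 = 892 Ω.
(Any R1, R2 with R2/(R1+R2) = 0.539 and R1‖R2 ≤ 892 Ω will meet the spec.)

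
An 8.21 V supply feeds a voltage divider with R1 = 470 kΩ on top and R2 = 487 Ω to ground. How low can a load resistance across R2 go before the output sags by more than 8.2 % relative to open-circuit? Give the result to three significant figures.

Output resistance R_th = R1‖R2 = (470000 × 487)/470500 = 486.5 Ω.
The fractional drop is R_th/(R_th + R_L); requiring this ≤ 0.0820 gives R_L ≥ R_th(1/0.0820 − 1) = 486.5 × 11.20 = 5.45 kΩ.

R_L(min) ≈ 5.45 kΩ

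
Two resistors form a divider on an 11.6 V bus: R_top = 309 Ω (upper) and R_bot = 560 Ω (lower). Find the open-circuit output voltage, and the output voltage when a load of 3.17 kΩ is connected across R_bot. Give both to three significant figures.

Open-circuit: V = 11.6 × 560/(309 + 560) = 7.48 V.
With the load, R_bot becomes R_bot‖R_L = 475.9 Ω, so V = 11.6 × 475.9/784.9 = 7.03 V.

Unloaded: 7.48 V; loaded: 7.03 V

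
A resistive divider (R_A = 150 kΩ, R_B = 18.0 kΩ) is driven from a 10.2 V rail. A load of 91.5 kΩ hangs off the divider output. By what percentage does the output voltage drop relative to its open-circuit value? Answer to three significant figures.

14.9 %

Unloaded V = 10.2 × 18.0/168.0 = 1.0929 V.
Loaded: R_B‖R_L = 15.04 kΩ, giving V = 10.2 × 15.04/165.0 = 0.92958 V.
Drop = (1.0929 − 0.92958) / 1.0929 = 14.9 %.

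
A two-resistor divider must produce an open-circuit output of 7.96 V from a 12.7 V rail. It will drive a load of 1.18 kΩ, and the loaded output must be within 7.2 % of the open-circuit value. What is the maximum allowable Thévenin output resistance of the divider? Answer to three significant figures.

R_th ≤ 91.6 Ω

Loading drop = R_th/(R_th + R_L) ≤ 0.0720, so R_th ≤ R_L · ε/(1−ε) = 1.18 kΩ × 0.0720/0.9280 = 91.6 Ω.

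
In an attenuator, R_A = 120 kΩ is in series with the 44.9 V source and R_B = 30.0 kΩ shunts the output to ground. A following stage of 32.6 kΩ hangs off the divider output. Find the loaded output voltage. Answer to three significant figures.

The load sits in parallel with R_B: R_B‖R_L = (30.0 × 32.6) / (30.0 + 32.6) = 15.62 kΩ.
V_out = 44.9 × 15.62 / (120 + 15.62) = 44.9 × 15.62/135.6 = 5.17 V.
(Unloaded it would have been 8.98 V.)

V_out ≈ 5.17 V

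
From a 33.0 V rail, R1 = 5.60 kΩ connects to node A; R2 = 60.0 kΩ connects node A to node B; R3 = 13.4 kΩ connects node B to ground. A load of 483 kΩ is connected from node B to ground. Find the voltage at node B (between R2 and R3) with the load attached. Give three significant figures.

At node B, R3 is in parallel with the load: R3‖R_L = 13.04 kΩ.
Below node A the resistance is R2 + (R3‖R_L) = 73.04 kΩ, so V_A = 33.0 × 73.04/78.64 = 30.65 V.
Then V_B = V_A × (R3‖R_L)/(R2 + R3‖R_L) = 30.65 × 13.04/73.04 = 5.47 V.

V ≈ 5.47 V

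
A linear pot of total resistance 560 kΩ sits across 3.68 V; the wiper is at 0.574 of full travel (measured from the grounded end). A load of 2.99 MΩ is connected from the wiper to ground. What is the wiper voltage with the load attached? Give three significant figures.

The wiper splits the pot into (1−α)R = 238.6 kΩ above and αR = 321.4 kΩ below.
Lower section ‖ load = 290.2 kΩ.
V_wiper = 3.68 × 290.2/(238.6 + 290.2) = 2.02 V.

V ≈ 2.02 V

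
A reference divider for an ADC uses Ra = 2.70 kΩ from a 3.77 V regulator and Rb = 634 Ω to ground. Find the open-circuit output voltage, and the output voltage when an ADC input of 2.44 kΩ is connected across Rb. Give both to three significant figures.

Unloaded: 0.717 V; loaded: 0.592 V

Open-circuit: V = 3.77 × 634/(2700 + 634) = 0.717 V.
With the load, Rb becomes Rb‖R_L = 503.2 Ω, so V = 3.77 × 503.2/3203 = 0.592 V.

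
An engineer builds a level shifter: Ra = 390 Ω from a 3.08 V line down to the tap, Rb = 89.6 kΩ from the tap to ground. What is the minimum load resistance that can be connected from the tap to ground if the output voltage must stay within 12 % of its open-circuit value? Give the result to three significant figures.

R_L(min) ≈ 2.85 kΩ

Output resistance R_th = Ra‖Rb = (390 × 89600)/89990 = 388.3 Ω.
The fractional drop is R_th/(R_th + R_L); requiring this ≤ 0.120 gives R_L ≥ R_th(1/0.120 − 1) = 388.3 × 7.333 = 2.85 kΩ.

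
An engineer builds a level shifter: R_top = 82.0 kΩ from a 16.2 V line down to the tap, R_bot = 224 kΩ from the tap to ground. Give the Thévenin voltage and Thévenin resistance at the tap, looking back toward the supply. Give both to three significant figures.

V_th is the open-circuit tap voltage: 16.2 × 224/(82.0 + 224) = 11.9 V.
With the supply zeroed, R_top and R_bot appear in parallel from the tap: R_th = R_top‖R_bot = (82.0 × 224)/306.0 = 60.0 kΩ.

V_th = 11.9 V, R_th = 60.0 kΩ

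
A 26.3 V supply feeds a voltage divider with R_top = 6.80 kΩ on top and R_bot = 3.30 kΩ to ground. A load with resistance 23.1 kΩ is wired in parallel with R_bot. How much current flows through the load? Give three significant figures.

R_bot‖R_L = 2.888 kΩ; V_out = 26.3 × 2.888/9.688 = 7.839 V.
I_L = V_out / R_L = 7.839 / 23.1 kΩ = 0.339 mA.

I_L ≈ 0.339 mA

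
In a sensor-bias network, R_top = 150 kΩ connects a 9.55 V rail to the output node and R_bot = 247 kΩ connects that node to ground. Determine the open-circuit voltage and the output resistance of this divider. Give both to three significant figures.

V_th is the open-circuit tap voltage: 9.55 × 247/(150 + 247) = 5.94 V.
With the supply zeroed, R_top and R_bot appear in parallel from the tap: R_th = R_top‖R_bot = (150 × 247)/397.0 = 93.3 kΩ.

V_th = 5.94 V, R_th = 93.3 kΩ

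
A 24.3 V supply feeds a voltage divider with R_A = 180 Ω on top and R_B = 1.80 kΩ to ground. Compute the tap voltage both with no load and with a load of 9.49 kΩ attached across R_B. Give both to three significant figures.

Unloaded: 22.1 V; loaded: 21.7 V

Open-circuit: V = 24.3 × 1800/(180 + 1800) = 22.1 V.
With the load, R_B becomes R_B‖R_L = 1513 Ω, so V = 24.3 × 1513/1693 = 21.7 V.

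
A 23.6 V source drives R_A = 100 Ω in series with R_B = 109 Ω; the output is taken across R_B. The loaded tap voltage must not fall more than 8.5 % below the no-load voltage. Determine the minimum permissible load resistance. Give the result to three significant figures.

Output resistance R_th = R_A‖R_B = (100 × 109)/209.0 = 52.15 Ω.
The fractional drop is R_th/(R_th + R_L); requiring this ≤ 0.0850 gives R_L ≥ R_th(1/0.0850 − 1) = 52.15 × 10.76 = 561 Ω.

R_L(min) ≈ 561 Ω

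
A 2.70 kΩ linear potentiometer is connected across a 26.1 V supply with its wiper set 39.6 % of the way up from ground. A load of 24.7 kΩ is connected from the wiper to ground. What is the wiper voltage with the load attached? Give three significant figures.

The wiper splits the pot into (1−α)R = 1.631 kΩ above and αR = 1.069 kΩ below.
Lower section ‖ load = 1.025 kΩ.
V_wiper = 26.1 × 1.025/(1.631 + 1.025) = 10.1 V.

V ≈ 10.1 V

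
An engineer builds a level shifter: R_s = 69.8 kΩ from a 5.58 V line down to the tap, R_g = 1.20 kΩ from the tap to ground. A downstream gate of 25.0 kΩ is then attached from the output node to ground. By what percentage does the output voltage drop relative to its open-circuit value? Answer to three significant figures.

4.51 %

The divider's output (Thévenin) resistance is R_s‖R_g = 1.180 kΩ.
Fractional drop under load = R_th/(R_th + R_L) = 1.180 / (1.180 + 25.0) = 0.04506.
So the output falls by 4.51 %.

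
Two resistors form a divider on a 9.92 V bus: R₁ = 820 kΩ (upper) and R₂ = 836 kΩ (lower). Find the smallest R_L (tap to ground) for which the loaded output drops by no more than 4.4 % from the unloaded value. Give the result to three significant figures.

R_L(min) ≈ 8.99 MΩ

Output resistance R_th = R₁‖R₂ = (820 × 836)/1656 = 414.0 kΩ.
The fractional drop is R_th/(R_th + R_L); requiring this ≤ 0.0440 gives R_L ≥ R_th(1/0.0440 − 1) = 414.0 × 21.73 = 8.99 MΩ.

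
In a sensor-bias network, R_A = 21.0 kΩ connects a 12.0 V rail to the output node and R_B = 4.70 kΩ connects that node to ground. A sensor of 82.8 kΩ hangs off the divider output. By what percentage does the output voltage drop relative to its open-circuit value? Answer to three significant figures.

The divider's output (Thévenin) resistance is R_A‖R_B = 3.840 kΩ.
Fractional drop under load = R_th/(R_th + R_L) = 3.840 / (3.840 + 82.8) = 0.04433.
So the output falls by 4.43 %.

4.43 %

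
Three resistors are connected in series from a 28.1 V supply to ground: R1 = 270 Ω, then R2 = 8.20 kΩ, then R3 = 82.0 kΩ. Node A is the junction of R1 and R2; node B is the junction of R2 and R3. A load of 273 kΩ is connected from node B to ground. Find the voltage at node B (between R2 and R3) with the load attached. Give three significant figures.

At node B, R3 is in parallel with the load: R3‖R_L = 63060 Ω.
Below node A the resistance is R2 + (R3‖R_L) = 71260 Ω, so V_A = 28.1 × 71260/71530 = 27.99 V.
Then V_B = V_A × (R3‖R_L)/(R2 + R3‖R_L) = 27.99 × 63060/71260 = 24.8 V.

V ≈ 24.8 V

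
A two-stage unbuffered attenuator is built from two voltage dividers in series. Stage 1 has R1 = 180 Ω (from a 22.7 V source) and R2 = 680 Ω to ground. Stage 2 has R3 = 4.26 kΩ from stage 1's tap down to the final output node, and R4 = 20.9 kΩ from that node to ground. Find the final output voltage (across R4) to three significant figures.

V_out ≈ 14.8 V

Stage 2 presents R3+R4 = 25160 Ω as a load on stage 1's tap.
Stage 1's lower leg becomes R2‖(R3+R4) = 662.1 Ω, so V_mid = 22.7 × 662.1/842.1 = 17.85 V.
Stage 2 is itself unloaded: V_out = V_mid × R4/(R3+R4) = 17.85 × 20900/25160 = 14.8 V.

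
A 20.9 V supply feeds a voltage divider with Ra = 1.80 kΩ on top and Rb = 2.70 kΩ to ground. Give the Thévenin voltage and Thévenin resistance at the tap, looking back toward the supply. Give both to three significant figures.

V_th = 12.5 V, R_th = 1.08 kΩ

V_th is the open-circuit tap voltage: 20.9 × 2.70/(1.80 + 2.70) = 12.5 V.
With the supply zeroed, Ra and Rb appear in parallel from the tap: R_th = Ra‖Rb = (1.80 × 2.70)/4.500 = 1.08 kΩ.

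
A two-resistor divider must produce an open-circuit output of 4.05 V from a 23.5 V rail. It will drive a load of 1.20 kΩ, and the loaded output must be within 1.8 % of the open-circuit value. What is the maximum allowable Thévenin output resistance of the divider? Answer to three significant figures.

Loading drop = R_th/(R_th + R_L) ≤ 0.0180, so R_th ≤ R_L · ε/(1−ε) = 1.20 kΩ × 0.0180/0.9820 = 22.0 Ω.

R_th ≤ 22.0 Ω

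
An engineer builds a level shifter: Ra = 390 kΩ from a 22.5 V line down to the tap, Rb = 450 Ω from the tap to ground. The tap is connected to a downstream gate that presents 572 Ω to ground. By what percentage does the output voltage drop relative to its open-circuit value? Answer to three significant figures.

The divider's output (Thévenin) resistance is Ra‖Rb = 449.5 Ω.
Fractional drop under load = R_th/(R_th + R_L) = 449.5 / (449.5 + 572) = 0.4400.
So the output falls by 44.0 %.

44.0 %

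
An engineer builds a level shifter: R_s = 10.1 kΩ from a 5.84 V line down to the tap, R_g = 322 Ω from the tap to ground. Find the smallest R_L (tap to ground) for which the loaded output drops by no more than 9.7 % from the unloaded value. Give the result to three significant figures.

Output resistance R_th = R_s‖R_g = (10100 × 322)/10420 = 312.1 Ω.
The fractional drop is R_th/(R_th + R_L); requiring this ≤ 0.0970 gives R_L ≥ R_th(1/0.0970 − 1) = 312.1 × 9.309 = 2.90 kΩ.

R_L(min) ≈ 2.90 kΩ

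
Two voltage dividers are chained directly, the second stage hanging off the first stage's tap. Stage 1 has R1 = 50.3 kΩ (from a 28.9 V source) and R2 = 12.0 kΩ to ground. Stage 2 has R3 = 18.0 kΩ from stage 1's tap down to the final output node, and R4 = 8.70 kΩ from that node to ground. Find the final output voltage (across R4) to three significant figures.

V_out ≈ 1.33 V

Stage 2 presents R3+R4 = 26.70 kΩ as a load on stage 1's tap.
Stage 1's lower leg becomes R2‖(R3+R4) = 8.279 kΩ, so V_mid = 28.9 × 8.279/58.58 = 4.084 V.
Stage 2 is itself unloaded: V_out = V_mid × R4/(R3+R4) = 4.084 × 8.70/26.70 = 1.33 V.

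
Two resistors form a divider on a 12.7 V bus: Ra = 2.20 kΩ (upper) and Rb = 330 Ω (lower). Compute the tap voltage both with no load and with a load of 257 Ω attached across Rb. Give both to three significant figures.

Open-circuit: V = 12.7 × 330/(2200 + 330) = 1.66 V.
With the load, Rb becomes Rb‖R_L = 144.5 Ω, so V = 12.7 × 144.5/2344 = 0.783 V.

Unloaded: 1.66 V; loaded: 0.783 V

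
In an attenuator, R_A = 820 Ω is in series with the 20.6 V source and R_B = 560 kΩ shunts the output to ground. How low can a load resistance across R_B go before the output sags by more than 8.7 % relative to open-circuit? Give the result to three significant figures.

R_L(min) ≈ 8.59 kΩ

Output resistance R_th = R_A‖R_B = (820 × 560000)/560800 = 818.8 Ω.
The fractional drop is R_th/(R_th + R_L); requiring this ≤ 0.0870 gives R_L ≥ R_th(1/0.0870 − 1) = 818.8 × 10.49 = 8.59 kΩ.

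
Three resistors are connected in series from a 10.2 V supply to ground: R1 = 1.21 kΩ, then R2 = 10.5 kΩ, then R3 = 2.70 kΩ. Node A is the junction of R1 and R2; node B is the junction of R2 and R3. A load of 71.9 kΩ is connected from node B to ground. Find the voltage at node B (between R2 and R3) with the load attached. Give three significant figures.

At node B, R3 is in parallel with the load: R3‖R_L = 2.602 kΩ.
Below node A the resistance is R2 + (R3‖R_L) = 13.10 kΩ, so V_A = 10.2 × 13.10/14.31 = 9.338 V.
Then V_B = V_A × (R3‖R_L)/(R2 + R3‖R_L) = 9.338 × 2.602/13.10 = 1.85 V.

V ≈ 1.85 V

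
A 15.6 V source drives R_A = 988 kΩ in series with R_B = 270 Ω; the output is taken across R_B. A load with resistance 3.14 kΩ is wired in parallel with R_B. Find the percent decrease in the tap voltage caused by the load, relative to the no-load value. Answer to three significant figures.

7.92 %

The divider's output (Thévenin) resistance is R_A‖R_B = 269.9 Ω.
Fractional drop under load = R_th/(R_th + R_L) = 269.9 / (269.9 + 3140) = 0.07916.
So the output falls by 7.92 %.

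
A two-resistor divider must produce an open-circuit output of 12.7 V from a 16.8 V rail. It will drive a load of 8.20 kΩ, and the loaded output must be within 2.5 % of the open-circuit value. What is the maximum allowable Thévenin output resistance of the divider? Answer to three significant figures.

R_th ≤ 210 Ω

Loading drop = R_th/(R_th + R_L) ≤ 0.0250, so R_th ≤ R_L · ε/(1−ε) = 8.20 kΩ × 0.0250/0.9750 = 210 Ω.
(Any R1, R2 with R2/(R1+R2) = 0.756 and R1‖R2 ≤ 210 Ω will meet the spec.)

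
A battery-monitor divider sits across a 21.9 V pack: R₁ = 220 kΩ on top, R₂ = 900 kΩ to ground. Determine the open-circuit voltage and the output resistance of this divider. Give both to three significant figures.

V_th = 17.6 V, R_th = 177 kΩ

V_th is the open-circuit tap voltage: 21.9 × 900/(220 + 900) = 17.6 V.
With the supply zeroed, R₁ and R₂ appear in parallel from the tap: R_th = R₁‖R₂ = (220 × 900)/1120 = 177 kΩ.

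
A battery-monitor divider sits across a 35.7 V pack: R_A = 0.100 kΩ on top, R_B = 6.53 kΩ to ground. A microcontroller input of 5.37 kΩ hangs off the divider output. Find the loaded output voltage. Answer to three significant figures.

The load sits in parallel with R_B: R_B‖R_L = (6530 × 5370) / (6530 + 5370) = 2947 Ω.
V_out = 35.7 × 2947 / (100 + 2947) = 35.7 × 2947/3047 = 34.5 V.
(Unloaded it would have been 35.2 V.)

V_out ≈ 34.5 V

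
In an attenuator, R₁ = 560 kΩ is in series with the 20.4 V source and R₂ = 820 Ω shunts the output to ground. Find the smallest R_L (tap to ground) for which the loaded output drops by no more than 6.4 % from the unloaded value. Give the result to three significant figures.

Output resistance R_th = R₁‖R₂ = (560000 × 820)/560800 = 818.8 Ω.
The fractional drop is R_th/(R_th + R_L); requiring this ≤ 0.0640 gives R_L ≥ R_th(1/0.0640 − 1) = 818.8 × 14.62 = 12.0 kΩ.

R_L(min) ≈ 12.0 kΩ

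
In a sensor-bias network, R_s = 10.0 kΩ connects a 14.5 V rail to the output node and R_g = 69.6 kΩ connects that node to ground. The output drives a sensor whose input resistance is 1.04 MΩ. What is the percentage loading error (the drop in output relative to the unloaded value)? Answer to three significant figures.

The divider's output (Thévenin) resistance is R_s‖R_g = 8.744 kΩ.
Fractional drop under load = R_th/(R_th + R_L) = 8.744 / (8.744 + 1040) = 0.008337.
So the output falls by 0.834 %.

0.834 %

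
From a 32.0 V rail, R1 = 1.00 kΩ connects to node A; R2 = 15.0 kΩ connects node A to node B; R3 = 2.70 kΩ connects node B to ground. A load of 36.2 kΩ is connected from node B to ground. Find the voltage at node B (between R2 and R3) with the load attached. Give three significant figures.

V ≈ 4.34 V

At node B, R3 is in parallel with the load: R3‖R_L = 2.513 kΩ.
Below node A the resistance is R2 + (R3‖R_L) = 17.51 kΩ, so V_A = 32.0 × 17.51/18.51 = 30.27 V.
Then V_B = V_A × (R3‖R_L)/(R2 + R3‖R_L) = 30.27 × 2.513/17.51 = 4.34 V.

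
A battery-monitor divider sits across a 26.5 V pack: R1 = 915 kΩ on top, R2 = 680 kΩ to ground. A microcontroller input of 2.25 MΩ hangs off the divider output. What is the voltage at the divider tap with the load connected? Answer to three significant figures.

The load sits in parallel with R2: R2‖R_L = (680 × 2250) / (680 + 2250) = 522.2 kΩ.
V_out = 26.5 × 522.2 / (915 + 522.2) = 26.5 × 522.2/1437 = 9.63 V.

V_out ≈ 9.63 V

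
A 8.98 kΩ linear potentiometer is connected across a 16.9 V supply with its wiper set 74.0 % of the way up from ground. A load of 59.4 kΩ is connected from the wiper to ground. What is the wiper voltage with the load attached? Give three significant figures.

V ≈ 12.2 V

The wiper splits the pot into (1−α)R = 2.335 kΩ above and αR = 6.645 kΩ below.
Lower section ‖ load = 5.977 kΩ.
V_wiper = 16.9 × 5.977/(2.335 + 5.977) = 12.2 V.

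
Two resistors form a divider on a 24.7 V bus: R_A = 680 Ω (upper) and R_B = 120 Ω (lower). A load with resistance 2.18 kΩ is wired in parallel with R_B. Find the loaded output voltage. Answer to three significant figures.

The load sits in parallel with R_B: R_B‖R_L = (120 × 2180) / (120 + 2180) = 113.7 Ω.
V_out = 24.7 × 113.7 / (680 + 113.7) = 24.7 × 113.7/793.7 = 3.54 V.

V_out ≈ 3.54 V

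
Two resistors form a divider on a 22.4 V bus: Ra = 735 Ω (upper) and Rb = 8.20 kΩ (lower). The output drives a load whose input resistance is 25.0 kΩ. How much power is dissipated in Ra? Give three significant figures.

P ≈ 7.72 mW

Total resistance from the source is Ra + (Rb‖R_L) = 6910 Ω, so I = 22.4/6910 Ω = 3.242 mA.
P = I²·Ra = (3.242 mA)² × 735 Ω = 7.72 mW.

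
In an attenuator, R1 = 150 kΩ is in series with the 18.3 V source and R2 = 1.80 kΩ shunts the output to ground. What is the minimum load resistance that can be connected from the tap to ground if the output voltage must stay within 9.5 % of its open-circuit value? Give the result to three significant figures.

R_L(min) ≈ 16.9 kΩ

Output resistance R_th = R1‖R2 = (150 × 1.80)/151.8 = 1.779 kΩ.
The fractional drop is R_th/(R_th + R_L); requiring this ≤ 0.0950 gives R_L ≥ R_th(1/0.0950 − 1) = 1.779 × 9.526 = 16.9 kΩ.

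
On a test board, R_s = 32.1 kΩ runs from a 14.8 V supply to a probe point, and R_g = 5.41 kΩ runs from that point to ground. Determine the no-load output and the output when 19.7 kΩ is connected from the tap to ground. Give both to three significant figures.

Unloaded: 2.13 V; loaded: 1.73 V

Open-circuit: V = 14.8 × 5.41/(32.1 + 5.41) = 2.13 V.
With the load, R_g becomes R_g‖R_L = 4.244 kΩ, so V = 14.8 × 4.244/36.34 = 1.73 V.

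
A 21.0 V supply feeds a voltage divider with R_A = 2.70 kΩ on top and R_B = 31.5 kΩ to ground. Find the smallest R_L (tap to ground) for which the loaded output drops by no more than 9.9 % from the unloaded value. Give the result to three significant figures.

Output resistance R_th = R_A‖R_B = (2.70 × 31.5)/34.20 = 2.487 kΩ.
The fractional drop is R_th/(R_th + R_L); requiring this ≤ 0.0990 gives R_L ≥ R_th(1/0.0990 − 1) = 2.487 × 9.101 = 22.6 kΩ.

R_L(min) ≈ 22.6 kΩ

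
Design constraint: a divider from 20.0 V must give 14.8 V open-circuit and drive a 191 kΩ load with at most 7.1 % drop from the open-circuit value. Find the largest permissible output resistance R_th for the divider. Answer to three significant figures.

R_th ≤ 14.6 kΩ

Loading drop = R_th/(R_th + R_L) ≤ 0.0710, so R_th ≤ R_L · ε/(1−ε) = 191 kΩ × 0.0710/0.9290 = 14.6 kΩ.
(Any R1, R2 with R2/(R1+R2) = 0.740 and R1‖R2 ≤ 14.6 kΩ will meet the spec.)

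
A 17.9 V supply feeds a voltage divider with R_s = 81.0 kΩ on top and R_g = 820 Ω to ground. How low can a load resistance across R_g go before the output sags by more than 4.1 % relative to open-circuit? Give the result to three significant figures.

R_L(min) ≈ 19.0 kΩ

Output resistance R_th = R_s‖R_g = (81000 × 820)/81820 = 811.8 Ω.
The fractional drop is R_th/(R_th + R_L); requiring this ≤ 0.0410 gives R_L ≥ R_th(1/0.0410 − 1) = 811.8 × 23.39 = 19.0 kΩ.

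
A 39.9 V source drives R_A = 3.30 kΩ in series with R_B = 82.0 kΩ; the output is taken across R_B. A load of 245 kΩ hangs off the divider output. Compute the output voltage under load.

V_out ≈ 37.9 V

The load sits in parallel with R_B: R_B‖R_L = (82.0 × 245) / (82.0 + 245) = 61.44 kΩ.
V_out = 39.9 × 61.44 / (3.30 + 61.44) = 39.9 × 61.44/64.74 = 37.9 V.
(Unloaded it would have been 38.4 V.)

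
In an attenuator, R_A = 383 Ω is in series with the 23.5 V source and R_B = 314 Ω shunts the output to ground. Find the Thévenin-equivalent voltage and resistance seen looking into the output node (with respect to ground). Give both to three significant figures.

V_th = 10.6 V, R_th = 173 Ω

V_th is the open-circuit tap voltage: 23.5 × 314/(383 + 314) = 10.6 V.
With the supply zeroed, R_A and R_B appear in parallel from the tap: R_th = R_A‖R_B = (383 × 314)/697.0 = 173 Ω.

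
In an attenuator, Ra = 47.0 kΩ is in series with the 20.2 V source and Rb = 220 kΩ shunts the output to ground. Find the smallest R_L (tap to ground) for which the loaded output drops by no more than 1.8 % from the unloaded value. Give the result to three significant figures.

R_L(min) ≈ 2.11 MΩ

Output resistance R_th = Ra‖Rb = (47.0 × 220)/267.0 = 38.73 kΩ.
The fractional drop is R_th/(R_th + R_L); requiring this ≤ 0.0180 gives R_L ≥ R_th(1/0.0180 − 1) = 38.73 × 54.56 = 2.11 MΩ.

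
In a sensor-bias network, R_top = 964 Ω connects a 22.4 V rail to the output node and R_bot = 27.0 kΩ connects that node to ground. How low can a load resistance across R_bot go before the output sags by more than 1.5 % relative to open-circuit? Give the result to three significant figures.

R_L(min) ≈ 61.1 kΩ

Output resistance R_th = R_top‖R_bot = (964 × 27000)/27960 = 930.8 Ω.
The fractional drop is R_th/(R_th + R_L); requiring this ≤ 0.0150 gives R_L ≥ R_th(1/0.0150 − 1) = 930.8 × 65.67 = 61.1 kΩ.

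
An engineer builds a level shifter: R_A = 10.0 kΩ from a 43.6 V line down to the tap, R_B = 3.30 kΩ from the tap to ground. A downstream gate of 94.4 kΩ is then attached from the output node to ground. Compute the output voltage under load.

V_out ≈ 10.5 V

The load sits in parallel with R_B: R_B‖R_L = (3.30 × 94.4) / (3.30 + 94.4) = 3.189 kΩ.
V_out = 43.6 × 3.189 / (10.0 + 3.189) = 43.6 × 3.189/13.19 = 10.5 V.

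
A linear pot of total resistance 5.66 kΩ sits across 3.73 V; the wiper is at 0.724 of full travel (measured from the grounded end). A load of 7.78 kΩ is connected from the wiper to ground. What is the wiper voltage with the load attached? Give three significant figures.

V ≈ 2.36 V

The wiper splits the pot into (1−α)R = 1.562 kΩ above and αR = 4.098 kΩ below.
Lower section ‖ load = 2.684 kΩ.
V_wiper = 3.73 × 2.684/(1.562 + 2.684) = 2.36 V.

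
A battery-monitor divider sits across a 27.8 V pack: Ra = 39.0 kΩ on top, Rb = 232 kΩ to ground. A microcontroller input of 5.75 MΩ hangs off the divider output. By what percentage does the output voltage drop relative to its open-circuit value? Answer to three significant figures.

The divider's output (Thévenin) resistance is Ra‖Rb = 33.39 kΩ.
Fractional drop under load = R_th/(R_th + R_L) = 33.39 / (33.39 + 5750) = 0.005773.
So the output falls by 0.577 %.

0.577 %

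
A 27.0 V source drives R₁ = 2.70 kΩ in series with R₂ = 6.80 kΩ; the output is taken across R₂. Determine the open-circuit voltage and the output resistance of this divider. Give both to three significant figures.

V_th is the open-circuit tap voltage: 27.0 × 6.80/(2.70 + 6.80) = 19.3 V.
With the supply zeroed, R₁ and R₂ appear in parallel from the tap: R_th = R₁‖R₂ = (2.70 × 6.80)/9.500 = 1.93 kΩ.

V_th = 19.3 V, R_th = 1.93 kΩ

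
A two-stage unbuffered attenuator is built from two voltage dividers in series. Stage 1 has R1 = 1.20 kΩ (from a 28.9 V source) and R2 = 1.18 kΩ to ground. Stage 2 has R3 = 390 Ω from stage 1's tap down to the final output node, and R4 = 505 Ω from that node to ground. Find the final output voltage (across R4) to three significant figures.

Stage 2 presents R3+R4 = 895.0 Ω as a load on stage 1's tap.
Stage 1's lower leg becomes R2‖(R3+R4) = 509.0 Ω, so V_mid = 28.9 × 509.0/1709 = 8.607 V.
Stage 2 is itself unloaded: V_out = V_mid × R4/(R3+R4) = 8.607 × 505/895.0 = 4.86 V.

V_out ≈ 4.86 V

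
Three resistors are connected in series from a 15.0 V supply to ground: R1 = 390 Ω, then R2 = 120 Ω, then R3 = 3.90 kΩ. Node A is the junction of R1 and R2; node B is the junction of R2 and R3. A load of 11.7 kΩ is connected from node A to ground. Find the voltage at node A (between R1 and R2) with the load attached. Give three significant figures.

V ≈ 13.3 V

Below node A the series string R2+R3 = 4020 Ω sits in parallel with the 11700 Ω load: 2992 Ω.
V_A = 15.0 × 2992/(390 + 2992) = 13.3 V.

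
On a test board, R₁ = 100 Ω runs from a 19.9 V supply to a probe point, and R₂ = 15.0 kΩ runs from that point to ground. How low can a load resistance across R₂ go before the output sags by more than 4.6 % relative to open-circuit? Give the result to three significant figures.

R_L(min) ≈ 2.06 kΩ

Output resistance R_th = R₁‖R₂ = (100 × 15000)/15100 = 99.34 Ω.
The fractional drop is R_th/(R_th + R_L); requiring this ≤ 0.0460 gives R_L ≥ R_th(1/0.0460 − 1) = 99.34 × 20.74 = 2.06 kΩ.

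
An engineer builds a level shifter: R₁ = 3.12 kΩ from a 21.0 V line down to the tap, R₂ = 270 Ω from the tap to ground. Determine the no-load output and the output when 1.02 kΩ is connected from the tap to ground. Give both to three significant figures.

Open-circuit: V = 21.0 × 270/(3120 + 270) = 1.67 V.
With the load, R₂ becomes R₂‖R_L = 213.5 Ω, so V = 21.0 × 213.5/3333 = 1.34 V.

Unloaded: 1.67 V; loaded: 1.34 V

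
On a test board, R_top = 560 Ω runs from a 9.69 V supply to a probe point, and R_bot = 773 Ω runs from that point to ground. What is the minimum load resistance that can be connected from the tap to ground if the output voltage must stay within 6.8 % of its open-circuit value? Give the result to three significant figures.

R_L(min) ≈ 4.45 kΩ

Output resistance R_th = R_top‖R_bot = (560 × 773)/1333 = 324.7 Ω.
The fractional drop is R_th/(R_th + R_L); requiring this ≤ 0.0680 gives R_L ≥ R_th(1/0.0680 − 1) = 324.7 × 13.71 = 4.45 kΩ.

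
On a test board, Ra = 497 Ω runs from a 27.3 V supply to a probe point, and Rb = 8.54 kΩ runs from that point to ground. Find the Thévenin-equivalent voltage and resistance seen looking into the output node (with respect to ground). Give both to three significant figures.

V_th is the open-circuit tap voltage: 27.3 × 8540/(497 + 8540) = 25.8 V.
With the supply zeroed, Ra and Rb appear in parallel from the tap: R_th = Ra‖Rb = (497 × 8540)/9037 = 470 Ω.

V_th = 25.8 V, R_th = 470 Ω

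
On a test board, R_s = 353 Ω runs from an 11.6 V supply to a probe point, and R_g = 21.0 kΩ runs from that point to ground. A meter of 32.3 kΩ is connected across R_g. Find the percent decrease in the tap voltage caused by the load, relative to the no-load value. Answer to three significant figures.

The divider's output (Thévenin) resistance is R_s‖R_g = 347.2 Ω.
Fractional drop under load = R_th/(R_th + R_L) = 347.2 / (347.2 + 32300) = 0.01063.
So the output falls by 1.06 %.

1.06 %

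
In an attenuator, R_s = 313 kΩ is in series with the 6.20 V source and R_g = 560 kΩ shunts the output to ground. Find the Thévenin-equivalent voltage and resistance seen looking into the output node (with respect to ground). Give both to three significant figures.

V_th is the open-circuit tap voltage: 6.20 × 560/(313 + 560) = 3.98 V.
With the supply zeroed, R_s and R_g appear in parallel from the tap: R_th = R_s‖R_g = (313 × 560)/873.0 = 201 kΩ.

V_th = 3.98 V, R_th = 201 kΩ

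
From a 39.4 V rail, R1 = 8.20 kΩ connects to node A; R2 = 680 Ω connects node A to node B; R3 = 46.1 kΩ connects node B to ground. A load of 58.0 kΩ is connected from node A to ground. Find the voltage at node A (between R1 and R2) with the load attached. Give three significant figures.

Below node A the series string R2+R3 = 46780 Ω sits in parallel with the 58000 Ω load: 25890 Ω.
V_A = 39.4 × 25890/(8200 + 25890) = 29.9 V.

V ≈ 29.9 V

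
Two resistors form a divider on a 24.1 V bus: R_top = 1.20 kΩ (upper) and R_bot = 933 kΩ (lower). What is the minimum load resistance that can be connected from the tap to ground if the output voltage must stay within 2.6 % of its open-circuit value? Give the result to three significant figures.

Output resistance R_th = R_top‖R_bot = (1.20 × 933)/934.2 = 1.198 kΩ.
The fractional drop is R_th/(R_th + R_L); requiring this ≤ 0.0260 gives R_L ≥ R_th(1/0.0260 − 1) = 1.198 × 37.46 = 44.9 kΩ.

R_L(min) ≈ 44.9 kΩ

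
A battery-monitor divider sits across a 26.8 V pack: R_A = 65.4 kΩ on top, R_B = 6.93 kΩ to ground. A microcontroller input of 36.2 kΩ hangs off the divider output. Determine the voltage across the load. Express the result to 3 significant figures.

The load sits in parallel with R_B: R_B‖R_L = (6.93 × 36.2) / (6.93 + 36.2) = 5.817 kΩ.
V_out = 26.8 × 5.817 / (65.4 + 5.817) = 26.8 × 5.817/71.22 = 2.19 V.
(Unloaded it would have been 2.57 V.)

V_out ≈ 2.19 V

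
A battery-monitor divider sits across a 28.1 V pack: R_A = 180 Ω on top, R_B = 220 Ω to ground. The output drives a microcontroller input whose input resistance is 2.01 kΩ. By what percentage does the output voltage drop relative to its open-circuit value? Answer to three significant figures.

4.69 %

The divider's output (Thévenin) resistance is R_A‖R_B = 99.00 Ω.
Fractional drop under load = R_th/(R_th + R_L) = 99.00 / (99.00 + 2010) = 0.04694.
So the output falls by 4.69 %.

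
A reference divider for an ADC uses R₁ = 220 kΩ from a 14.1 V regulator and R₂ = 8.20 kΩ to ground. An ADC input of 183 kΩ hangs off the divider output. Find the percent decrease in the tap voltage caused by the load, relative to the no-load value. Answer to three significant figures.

4.14 %

The divider's output (Thévenin) resistance is R₁‖R₂ = 7.905 kΩ.
Fractional drop under load = R_th/(R_th + R_L) = 7.905 / (7.905 + 183) = 0.04141.
So the output falls by 4.14 %.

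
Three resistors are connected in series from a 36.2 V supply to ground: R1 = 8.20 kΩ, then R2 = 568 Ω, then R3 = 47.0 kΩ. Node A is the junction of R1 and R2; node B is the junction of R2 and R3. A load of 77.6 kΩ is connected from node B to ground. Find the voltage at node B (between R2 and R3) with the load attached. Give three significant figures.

V ≈ 27.9 V

At node B, R3 is in parallel with the load: R3‖R_L = 29270 Ω.
Below node A the resistance is R2 + (R3‖R_L) = 29840 Ω, so V_A = 36.2 × 29840/38040 = 28.40 V.
Then V_B = V_A × (R3‖R_L)/(R2 + R3‖R_L) = 28.40 × 29270/29840 = 27.9 V.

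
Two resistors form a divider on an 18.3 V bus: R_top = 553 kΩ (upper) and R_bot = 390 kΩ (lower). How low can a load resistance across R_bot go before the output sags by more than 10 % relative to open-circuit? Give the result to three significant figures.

Output resistance R_th = R_top‖R_bot = (553 × 390)/943.0 = 228.7 kΩ.
The fractional drop is R_th/(R_th + R_L); requiring this ≤ 0.100 gives R_L ≥ R_th(1/0.100 − 1) = 228.7 × 9.000 = 2.06 MΩ.

R_L(min) ≈ 2.06 MΩ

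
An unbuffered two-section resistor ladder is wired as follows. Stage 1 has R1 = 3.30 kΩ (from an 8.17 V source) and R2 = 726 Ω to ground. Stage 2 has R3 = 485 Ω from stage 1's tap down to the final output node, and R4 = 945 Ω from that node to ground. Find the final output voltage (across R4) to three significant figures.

Stage 2 presents R3+R4 = 1430 Ω as a load on stage 1's tap.
Stage 1's lower leg becomes R2‖(R3+R4) = 481.5 Ω, so V_mid = 8.17 × 481.5/3782 = 1.040 V.
Stage 2 is itself unloaded: V_out = V_mid × R4/(R3+R4) = 1.040 × 945/1430 = 0.688 V.

V_out ≈ 0.688 V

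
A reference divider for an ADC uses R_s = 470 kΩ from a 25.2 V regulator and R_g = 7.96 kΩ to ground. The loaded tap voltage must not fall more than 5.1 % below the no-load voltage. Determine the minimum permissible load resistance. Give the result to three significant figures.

R_L(min) ≈ 146 kΩ

Output resistance R_th = R_s‖R_g = (470 × 7.96)/478.0 = 7.827 kΩ.
The fractional drop is R_th/(R_th + R_L); requiring this ≤ 0.0510 gives R_L ≥ R_th(1/0.0510 − 1) = 7.827 × 18.61 = 146 kΩ.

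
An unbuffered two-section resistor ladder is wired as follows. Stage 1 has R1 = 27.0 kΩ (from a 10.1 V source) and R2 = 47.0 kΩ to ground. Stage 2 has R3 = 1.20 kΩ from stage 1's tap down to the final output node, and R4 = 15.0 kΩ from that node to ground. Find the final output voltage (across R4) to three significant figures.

Stage 2 presents R3+R4 = 16.20 kΩ as a load on stage 1's tap.
Stage 1's lower leg becomes R2‖(R3+R4) = 12.05 kΩ, so V_mid = 10.1 × 12.05/39.05 = 3.116 V.
Stage 2 is itself unloaded: V_out = V_mid × R4/(R3+R4) = 3.116 × 15.0/16.20 = 2.89 V.

V_out ≈ 2.89 V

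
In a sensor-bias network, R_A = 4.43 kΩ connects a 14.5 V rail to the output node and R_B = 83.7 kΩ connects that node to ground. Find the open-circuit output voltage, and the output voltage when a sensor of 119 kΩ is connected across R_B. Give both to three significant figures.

Open-circuit: V = 14.5 × 83.7/(4.43 + 83.7) = 13.8 V.
With the load, R_B becomes R_B‖R_L = 49.14 kΩ, so V = 14.5 × 49.14/53.57 = 13.3 V.

Unloaded: 13.8 V; loaded: 13.3 V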